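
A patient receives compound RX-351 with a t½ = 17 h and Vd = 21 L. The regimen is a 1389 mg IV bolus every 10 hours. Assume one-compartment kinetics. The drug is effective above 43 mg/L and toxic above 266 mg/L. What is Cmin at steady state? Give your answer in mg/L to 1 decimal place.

131.4 mg/L

Over one 10-h interval, 10/17 ≈ 0.58824 half-lives elapse, leaving f ≈ 0.6652 of each dose.
At steady state, accumulation factor R = 1/(1 − e^(−kτ)) ≈ 2.9869.
Each bolus raises the concentration by D/Vd = 1389/21 ≈ 66.143 mg/L.
Steady-state peak Cmax,ss = C₀·R ≈ 66.143 × 2.9869 ≈ 197.563 mg/L.
One interval later, Cmin,ss = Cmax,ss·e^(−kτ) ≈ 197.563 × 0.6652 ≈ 131.419 mg/L.
Trough 131.4 mg/L vs MEC 43 mg/L: adequate.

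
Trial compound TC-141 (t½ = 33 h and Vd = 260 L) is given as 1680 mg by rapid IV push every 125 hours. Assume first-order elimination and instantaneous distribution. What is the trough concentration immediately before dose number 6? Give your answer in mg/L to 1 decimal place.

f = (1/2)^(τ/t½) = (1/2)^(125/33) ≈ 0.0724.
C₀ = D/Vd = 1680/260 ≈ 6.462 mg/L.
Before the 6th dose, 5 doses have been given. Superposition: Cmin = C₀·(f + f² + … + f^5).
≈ 6.462 × (0.0724 + 0.0052 + 0.0004 + 0.0000 + 0.0000) ≈ 6.462 × 0.0780 ≈ 0.504 mg/L.

0.5 mg/L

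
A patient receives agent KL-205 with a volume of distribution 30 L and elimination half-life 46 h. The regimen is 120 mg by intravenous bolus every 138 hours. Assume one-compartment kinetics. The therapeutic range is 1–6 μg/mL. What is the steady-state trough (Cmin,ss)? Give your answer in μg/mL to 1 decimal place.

0.6 μg/mL

τ = 138 h = 3 half-lives, so f = (1/2)^3 = 0.125.
At steady state, R = 1/(1 − 0.125) = 8/7.
Single-dose peak C₀ = D/Vd = 120/30 = 4 μg/mL.
Steady-state peak Cmax,ss = C₀·R = 4 × 8/7 ≈ 4.571 μg/mL.
Steady-state trough Cmin,ss = Cmax,ss·f ≈ 4.571 × 0.125 ≈ 0.571 μg/mL.
Trough 0.6 μg/mL vs MEC 1 μg/mL: subtherapeutic.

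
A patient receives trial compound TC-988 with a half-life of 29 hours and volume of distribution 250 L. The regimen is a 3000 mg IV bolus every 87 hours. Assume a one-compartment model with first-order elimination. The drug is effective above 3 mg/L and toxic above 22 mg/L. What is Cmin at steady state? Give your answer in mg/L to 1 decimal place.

1.7 mg/L

τ = 87 h = 3 half-lives, so f = (1/2)^3 = 0.125.
Accumulation ratio R = 1/(1 − f) = 1/0.875 = 8/7.
Single-dose peak C₀ = D/Vd = 3000/250 = 12 mg/L.
Steady-state peak Cmax,ss = C₀·R = 12 × 8/7 ≈ 13.714 mg/L.
Steady-state trough Cmin,ss = Cmax,ss·f ≈ 13.714 × 0.125 ≈ 1.714 mg/L.
Trough 1.7 mg/L vs MEC 3 mg/L: subtherapeutic.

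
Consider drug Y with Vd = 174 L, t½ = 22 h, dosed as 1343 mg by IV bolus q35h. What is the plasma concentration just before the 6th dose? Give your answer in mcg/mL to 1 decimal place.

3.8 mcg/mL

f = (1/2)^(τ/t½) = (1/2)^(35/22) ≈ 0.3320.
C₀ = D/Vd = 1343/174 ≈ 7.718 mcg/mL.
Before the 6th dose, 5 doses have been given. Superposition: Cmin = C₀·(f + f² + … + f^5).
≈ 7.718 × (0.3320 + 0.1102 + 0.0366 + 0.0121 + 0.0040) ≈ 7.718 × 0.4949 ≈ 3.820 mcg/mL.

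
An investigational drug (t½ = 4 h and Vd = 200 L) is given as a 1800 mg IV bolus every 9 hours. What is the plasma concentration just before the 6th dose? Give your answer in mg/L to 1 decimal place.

f = (1/2)^(τ/t½) = (1/2)^(9/4) ≈ 0.2102.
C₀ = D/Vd = 1800/200 ≈ 9.000 mg/L.
Before the 6th dose, 5 doses have been given. Superposition: Cmin = C₀·(f + f² + … + f^5).
≈ 9.000 × (0.2102 + 0.0442 + 0.0093 + 0.0020 + 0.0004) ≈ 9.000 × 0.2661 ≈ 2.395 mg/L.

2.4 mg/L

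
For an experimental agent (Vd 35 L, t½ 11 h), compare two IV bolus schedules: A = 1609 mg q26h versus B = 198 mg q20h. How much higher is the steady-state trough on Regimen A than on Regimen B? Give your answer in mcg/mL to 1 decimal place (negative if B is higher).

8.8 mcg/mL

Regimen A: f = (1/2)^(26/11) ≈ 0.1943; Cmin,ss = (1609/35)·f/(1−f) ≈ 11.086 mcg/mL.
Regimen B: f = (1/2)^(20/11) ≈ 0.2836; Cmin,ss = (198/35)·f/(1−f) ≈ 2.239 mcg/mL.
Difference ≈ 11.086 − 2.239 ≈ 8.847 mcg/mL.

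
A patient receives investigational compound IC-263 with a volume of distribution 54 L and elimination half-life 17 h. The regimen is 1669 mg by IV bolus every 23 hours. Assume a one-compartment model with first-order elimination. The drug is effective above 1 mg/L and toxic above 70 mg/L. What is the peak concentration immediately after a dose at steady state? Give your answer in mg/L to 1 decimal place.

k = ln2/t½ = ln2/17 ≈ 0.040773 h⁻¹; fraction remaining f = e^(−kτ) = e^(−0.040773×23) ≈ 0.3915.
At steady state, accumulation factor R = 1/(1 − e^(−kτ)) ≈ 1.6434.
Each bolus raises the concentration by D/Vd = 1669/54 ≈ 30.907 mg/L.
Steady-state peak Cmax,ss = C₀·R ≈ 30.907 × 1.6434 ≈ 50.793 mg/L.
Peak 50.8 mg/L vs MTC 70 mg/L: below toxic threshold.

50.8 mg/L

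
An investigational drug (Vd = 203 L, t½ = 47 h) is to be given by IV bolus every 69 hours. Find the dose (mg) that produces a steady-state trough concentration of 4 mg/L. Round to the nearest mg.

1434 mg

τ/t½ = 69/47 ≈ 1.4681, so f = (1/2)^(69/47) ≈ 0.361462.
Cmin,ss = (D/Vd)·f/(1−f), so D = Cmin,ss·Vd·(1−f)/f.
D = 4 × 203 × (1−f)/f ≈ 4 × 203 × 1.76654 ≈ 1434.43 mg.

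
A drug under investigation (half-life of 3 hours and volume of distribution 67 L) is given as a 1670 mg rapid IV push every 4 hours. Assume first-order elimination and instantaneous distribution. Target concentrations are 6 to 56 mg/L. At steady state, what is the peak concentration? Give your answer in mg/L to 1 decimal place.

k = ln2/t½ = ln2/3 ≈ 0.231049 h⁻¹; fraction remaining f = e^(−kτ) = e^(−0.231049×4) ≈ 0.3969.
Accumulation ratio R = 1/(1 − f) ≈ 1/0.6031 ≈ 1.6581.
Single-dose peak C₀ = D/Vd = 1670/67 ≈ 24.925 mg/L.
Steady-state peak Cmax,ss = C₀·R ≈ 24.925 × 1.6581 ≈ 41.328 mg/L.
Peak 41.3 mg/L vs MTC 56 mg/L: below toxic threshold.

41.3 mg/L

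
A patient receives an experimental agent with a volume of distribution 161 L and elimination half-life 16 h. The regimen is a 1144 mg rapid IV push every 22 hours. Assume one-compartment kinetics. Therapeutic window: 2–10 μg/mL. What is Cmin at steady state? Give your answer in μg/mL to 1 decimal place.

τ/t½ = 22/16 ≈ 1.375, so fraction remaining f = (1/2)^(22/16) ≈ 0.3856.
Accumulation ratio R = 1/(1 − f) ≈ 1/0.6144 ≈ 1.6276.
Single-dose peak C₀ = D/Vd = 1144/161 ≈ 7.106 μg/mL.
Cmax,ss = C₀/(1 − f) ≈ 7.106/0.6144 ≈ 11.566 μg/mL.
One interval later, Cmin,ss = Cmax,ss·e^(−kτ) ≈ 11.566 × 0.3856 ≈ 4.460 μg/mL.
Trough 4.5 μg/mL vs MEC 2 μg/mL: adequate.

4.5 μg/mL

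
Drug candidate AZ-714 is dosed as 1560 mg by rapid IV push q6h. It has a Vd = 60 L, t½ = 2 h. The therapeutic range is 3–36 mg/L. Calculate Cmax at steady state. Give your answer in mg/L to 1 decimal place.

29.7 mg/L

τ = 6 h = 3 half-lives, so f = (1/2)^3 = 0.125.
At steady state, R = 1/(1 − 0.125) = 8/7.
Single-dose peak C₀ = D/Vd = 1560/60 = 26 mg/L.
Steady-state peak Cmax,ss = C₀·R = 26 × 8/7 ≈ 29.714 mg/L.
Peak 29.7 mg/L vs MTC 36 mg/L: below toxic threshold.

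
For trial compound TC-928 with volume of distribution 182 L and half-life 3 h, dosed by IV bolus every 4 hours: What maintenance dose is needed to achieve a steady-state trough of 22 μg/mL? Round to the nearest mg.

τ/t½ = 4/3 ≈ 1.3333, so f = (1/2)^(4/3) ≈ 0.396850.
Cmin,ss = (D/Vd)·f/(1−f), so D = Cmin,ss·Vd·(1−f)/f.
D = 22 × 182 × (1−f)/f ≈ 22 × 182 × 1.51984 ≈ 6085.44 mg.

6085 mg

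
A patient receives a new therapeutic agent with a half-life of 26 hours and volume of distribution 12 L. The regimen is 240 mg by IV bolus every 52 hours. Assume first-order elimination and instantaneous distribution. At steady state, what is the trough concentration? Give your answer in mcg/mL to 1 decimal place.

The dosing interval is 2 half-lives, so f = 2^(−2) = 0.25.
Accumulation ratio R = 1/(1 − f) = 1/0.75 = 4/3.
Single-dose peak C₀ = D/Vd = 240/12 = 20 mcg/mL.
Steady-state peak Cmax,ss = C₀·R = 20 × 4/3 ≈ 26.667 mcg/mL.
Steady-state trough Cmin,ss = Cmax,ss·f ≈ 26.667 × 0.25 ≈ 6.667 mcg/mL.

6.7 mcg/mL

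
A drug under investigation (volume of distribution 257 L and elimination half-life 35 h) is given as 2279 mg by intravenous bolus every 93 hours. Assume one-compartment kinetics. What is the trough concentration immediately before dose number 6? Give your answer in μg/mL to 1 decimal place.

1.7 μg/mL

f = (1/2)^(τ/t½) = (1/2)^(93/35) ≈ 0.1585.
C₀ = D/Vd = 2279/257 ≈ 8.868 μg/mL.
Before the 6th dose, 5 doses have been given. Superposition: Cmin = C₀·(f + f² + … + f^5).
≈ 8.868 × (0.1585 + 0.0251 + 0.0040 + 0.0006 + 0.0001) ≈ 8.868 × 0.1883 ≈ 1.670 μg/mL.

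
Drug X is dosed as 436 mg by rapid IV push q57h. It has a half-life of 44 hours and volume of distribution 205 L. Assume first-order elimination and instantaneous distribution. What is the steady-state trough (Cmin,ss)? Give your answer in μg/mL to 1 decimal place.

Over one 57-h interval, 57/44 ≈ 1.2955 half-lives elapse, leaving f ≈ 0.4074 of each dose.
Single-dose peak C₀ = D/Vd = 436/205 ≈ 2.127 μg/mL.
Steady-state trough Cmin,ss = C₀·f/(1−f) ≈ 2.127 × 0.4074/0.5926 ≈ 1.462 μg/mL.

1.5 μg/mL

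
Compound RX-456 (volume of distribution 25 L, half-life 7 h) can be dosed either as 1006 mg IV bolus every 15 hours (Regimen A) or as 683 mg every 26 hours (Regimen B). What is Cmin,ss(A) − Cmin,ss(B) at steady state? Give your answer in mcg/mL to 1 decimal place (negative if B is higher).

Regimen A: f = (1/2)^(15/7) ≈ 0.2264; Cmin,ss = (1006/25)·f/(1−f) ≈ 11.777 mcg/mL.
Regimen B: f = (1/2)^(26/7) ≈ 0.0762; Cmin,ss = (683/25)·f/(1−f) ≈ 2.254 mcg/mL.
Difference ≈ 11.777 − 2.254 ≈ 9.523 mcg/mL.

9.5 mcg/mL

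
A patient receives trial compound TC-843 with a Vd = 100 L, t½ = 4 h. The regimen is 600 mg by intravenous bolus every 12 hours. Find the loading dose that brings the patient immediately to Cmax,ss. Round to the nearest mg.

f = (1/2)^(12/4) ≈ 0.125000; accumulation ratio R = 1/(1−f) ≈ 1.14286.
Loading dose to hit Cmax,ss on first dose: D_load = D_maint·R ≈ 600 × 1.14286 ≈ 685.72 mg.

686 mg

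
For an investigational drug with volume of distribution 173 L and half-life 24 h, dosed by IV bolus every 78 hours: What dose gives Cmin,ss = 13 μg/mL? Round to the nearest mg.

19147 mg

τ/t½ = 78/24 ≈ 3.25, so f = (1/2)^(78/24) ≈ 0.105112.
Cmin,ss = (D/Vd)·f/(1−f), so D = Cmin,ss·Vd·(1−f)/f.
D = 13 × 173 × (1−f)/f ≈ 13 × 173 × 8.51366 ≈ 19147.22 mg.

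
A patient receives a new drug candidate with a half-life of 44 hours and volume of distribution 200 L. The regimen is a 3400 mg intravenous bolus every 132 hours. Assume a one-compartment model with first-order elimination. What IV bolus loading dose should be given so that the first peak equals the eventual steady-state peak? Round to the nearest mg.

3886 mg

f = (1/2)^(132/44) ≈ 0.125000; accumulation ratio R = 1/(1−f) ≈ 1.14286.
Loading dose to hit Cmax,ss on first dose: D_load = D_maint·R ≈ 3400 × 1.14286 ≈ 3885.72 mg.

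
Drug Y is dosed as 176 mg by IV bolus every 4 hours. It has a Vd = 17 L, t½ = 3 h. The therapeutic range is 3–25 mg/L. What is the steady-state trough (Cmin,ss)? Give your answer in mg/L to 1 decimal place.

6.8 mg/L

k = ln2/t½ = ln2/3 ≈ 0.231049 h⁻¹; fraction remaining f = e^(−kτ) = e^(−0.231049×4) ≈ 0.3969.
Single-dose peak C₀ = D/Vd = 176/17 ≈ 10.353 mg/L.
Steady-state trough Cmin,ss = C₀·f/(1−f) ≈ 10.353 × 0.3969/0.6031 ≈ 6.813 mg/L.
Trough 6.8 mg/L vs MEC 3 mg/L: adequate.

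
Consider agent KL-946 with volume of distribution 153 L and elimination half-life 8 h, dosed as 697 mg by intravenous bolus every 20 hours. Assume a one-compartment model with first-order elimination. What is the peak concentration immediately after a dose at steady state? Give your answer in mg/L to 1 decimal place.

τ/t½ = 20/8 ≈ 2.5, so fraction remaining f = (1/2)^(20/8) ≈ 0.1768.
At steady state, accumulation factor R = 1/(1 − e^(−kτ)) ≈ 1.2148.
Single-dose peak C₀ = D/Vd = 697/153 ≈ 4.556 mg/L.
Cmax,ss = C₀/(1 − f) ≈ 4.556/0.8232 ≈ 5.534 mg/L.

5.5 mg/L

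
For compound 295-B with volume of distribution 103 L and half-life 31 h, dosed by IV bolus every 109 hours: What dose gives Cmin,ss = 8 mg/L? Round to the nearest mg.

8603 mg

τ/t½ = 109/31 ≈ 3.5161, so f = (1/2)^(109/31) ≈ 0.087406.
Cmin,ss = (D/Vd)·f/(1−f), so D = Cmin,ss·Vd·(1−f)/f.
D = 8 × 103 × (1−f)/f ≈ 8 × 103 × 10.44086 ≈ 8603.27 mg.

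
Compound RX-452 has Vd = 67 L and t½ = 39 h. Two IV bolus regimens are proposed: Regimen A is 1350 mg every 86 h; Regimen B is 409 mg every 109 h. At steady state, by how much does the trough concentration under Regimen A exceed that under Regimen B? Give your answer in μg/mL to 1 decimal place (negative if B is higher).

Regimen A: f = (1/2)^(86/39) ≈ 0.2169; Cmin,ss = (1350/67)·f/(1−f) ≈ 5.581 μg/mL.
Regimen B: f = (1/2)^(109/39) ≈ 0.1441; Cmin,ss = (409/67)·f/(1−f) ≈ 1.028 μg/mL.
Difference ≈ 5.581 − 1.028 ≈ 4.553 μg/mL.

4.6 μg/mL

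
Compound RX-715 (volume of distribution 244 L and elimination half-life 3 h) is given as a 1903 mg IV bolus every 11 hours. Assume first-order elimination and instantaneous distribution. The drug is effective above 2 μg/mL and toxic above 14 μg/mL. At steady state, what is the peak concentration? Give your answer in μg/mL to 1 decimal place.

Over one 11-h interval, 11/3 ≈ 3.6667 half-lives elapse, leaving f ≈ 0.0787 of each dose.
At steady state, accumulation factor R = 1/(1 − e^(−kτ)) ≈ 1.0854.
Each bolus raises the concentration by D/Vd = 1903/244 ≈ 7.799 μg/mL.
Steady-state peak Cmax,ss = C₀·R ≈ 7.799 × 1.0854 ≈ 8.465 μg/mL.
Peak 8.5 μg/mL vs MTC 14 μg/mL: below toxic threshold.

8.5 μg/mL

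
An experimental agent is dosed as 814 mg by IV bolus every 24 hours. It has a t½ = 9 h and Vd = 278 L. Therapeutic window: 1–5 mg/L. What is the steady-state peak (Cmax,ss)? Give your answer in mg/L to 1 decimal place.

3.5 mg/L

Over one 24-h interval, 24/9 ≈ 2.6667 half-lives elapse, leaving f ≈ 0.1575 of each dose.
Accumulation ratio R = 1/(1 − f) ≈ 1/0.8425 ≈ 1.1869.
Single-dose peak C₀ = D/Vd = 814/278 ≈ 2.928 mg/L.
Cmax,ss = C₀/(1 − f) ≈ 2.928/0.8425 ≈ 3.475 mg/L.
Peak 3.5 mg/L vs MTC 5 mg/L: below toxic threshold.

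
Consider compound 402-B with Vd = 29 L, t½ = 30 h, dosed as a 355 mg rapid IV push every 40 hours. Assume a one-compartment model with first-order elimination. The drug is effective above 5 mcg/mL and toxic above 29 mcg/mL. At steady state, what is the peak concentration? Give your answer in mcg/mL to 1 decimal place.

20.3 mcg/mL

τ/t½ = 40/30 ≈ 1.3333, so fraction remaining f = (1/2)^(40/30) ≈ 0.3969.
Accumulation ratio R = 1/(1 − f) ≈ 1/0.6031 ≈ 1.6581.
Each bolus raises the concentration by D/Vd = 355/29 ≈ 12.241 mcg/mL.
Cmax,ss = C₀/(1 − f) ≈ 12.241/0.6031 ≈ 20.297 mcg/mL.
Peak 20.3 mcg/mL vs MTC 29 mcg/mL: below toxic threshold.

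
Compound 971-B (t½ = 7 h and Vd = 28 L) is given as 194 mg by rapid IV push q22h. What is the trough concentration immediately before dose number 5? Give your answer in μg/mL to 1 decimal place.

f = (1/2)^(τ/t½) = (1/2)^(22/7) ≈ 0.1132.
C₀ = D/Vd = 194/28 ≈ 6.929 μg/mL.
Before the 5th dose, 4 doses have been given. Superposition: Cmin = C₀·(f + f² + … + f^4).
≈ 6.929 × (0.1132 + 0.0128 + 0.0015 + 0.0002) ≈ 6.929 × 0.1277 ≈ 0.885 μg/mL.

0.9 μg/mL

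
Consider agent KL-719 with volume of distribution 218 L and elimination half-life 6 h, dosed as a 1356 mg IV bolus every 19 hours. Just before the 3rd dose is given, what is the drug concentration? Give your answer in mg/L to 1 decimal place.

f = (1/2)^(τ/t½) = (1/2)^(19/6) ≈ 0.1114.
C₀ = D/Vd = 1356/218 ≈ 6.220 mg/L.
Before the 3rd dose, 2 doses have been given. Superposition: Cmin = C₀·(f + f²).
≈ 6.220 × (0.1114 + 0.0124) ≈ 6.220 × 0.1238 ≈ 0.770 mg/L.

0.8 mg/L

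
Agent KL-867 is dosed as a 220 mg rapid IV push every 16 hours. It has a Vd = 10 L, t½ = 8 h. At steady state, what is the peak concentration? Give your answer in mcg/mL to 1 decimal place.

The dosing interval is 2 half-lives, so f = 2^(−2) = 0.25.
Accumulation ratio R = 1/(1 − f) = 1/0.75 = 4/3.
Single-dose peak C₀ = D/Vd = 220/10 = 22 mcg/mL.
Steady-state peak Cmax,ss = C₀·R = 22 × 4/3 ≈ 29.333 mcg/mL.

29.3 mcg/mL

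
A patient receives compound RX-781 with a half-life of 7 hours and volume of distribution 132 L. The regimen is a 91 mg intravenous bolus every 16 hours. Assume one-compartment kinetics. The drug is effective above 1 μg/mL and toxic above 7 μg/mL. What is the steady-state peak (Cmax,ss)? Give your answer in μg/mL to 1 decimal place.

0.9 μg/mL

τ/t½ = 16/7 ≈ 2.2857, so fraction remaining f = (1/2)^(16/7) ≈ 0.2051.
At steady state, accumulation factor R = 1/(1 − e^(−kτ)) ≈ 1.2580.
Each bolus raises the concentration by D/Vd = 91/132 ≈ 0.689 μg/mL.
Steady-state peak Cmax,ss = C₀·R ≈ 0.689 × 1.2580 ≈ 0.867 μg/mL.
Peak 0.9 μg/mL vs MTC 7 μg/mL: below toxic threshold.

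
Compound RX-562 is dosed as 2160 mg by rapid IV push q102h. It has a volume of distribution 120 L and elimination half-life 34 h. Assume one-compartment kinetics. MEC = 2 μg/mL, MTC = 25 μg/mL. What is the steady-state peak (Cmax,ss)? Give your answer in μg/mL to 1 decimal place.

20.6 μg/mL

The dosing interval is 3 half-lives, so f = 2^(−3) = 0.125.
Accumulation ratio R = 1/(1 − f) = 1/0.875 = 8/7.
Single-dose peak C₀ = D/Vd = 2160/120 = 18 μg/mL.
Steady-state peak Cmax,ss = C₀·R = 18 × 8/7 ≈ 20.571 μg/mL.
Peak 20.6 μg/mL vs MTC 25 μg/mL: below toxic threshold.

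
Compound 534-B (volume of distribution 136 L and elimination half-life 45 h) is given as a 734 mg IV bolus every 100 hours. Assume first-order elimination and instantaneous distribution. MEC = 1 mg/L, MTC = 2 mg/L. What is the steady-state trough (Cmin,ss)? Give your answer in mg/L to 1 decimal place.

k = ln2/t½ = ln2/45 ≈ 0.015403 h⁻¹; fraction remaining f = e^(−kτ) = e^(−0.015403×100) ≈ 0.2143.
Accumulation ratio R = 1/(1 − f) ≈ 1/0.7857 ≈ 1.2728.
Single-dose peak C₀ = D/Vd = 734/136 ≈ 5.397 mg/L.
Steady-state peak Cmax,ss = C₀·R ≈ 5.397 × 1.2728 ≈ 6.869 mg/L.
Steady-state trough Cmin,ss = Cmax,ss·f ≈ 6.869 × 0.2143 ≈ 1.472 mg/L.
Trough 1.5 mg/L vs MEC 1 mg/L: adequate.

1.5 mg/L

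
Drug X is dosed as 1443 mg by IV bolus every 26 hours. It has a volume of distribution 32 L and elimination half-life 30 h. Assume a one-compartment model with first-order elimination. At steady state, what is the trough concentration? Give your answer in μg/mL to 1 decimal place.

k = ln2/t½ = ln2/30 ≈ 0.023105 h⁻¹; fraction remaining f = e^(−kτ) = e^(−0.023105×26) ≈ 0.5484.
Accumulation ratio R = 1/(1 − f) ≈ 1/0.4516 ≈ 2.2143.
Single-dose peak C₀ = D/Vd = 1443/32 ≈ 45.094 μg/mL.
Cmax,ss = C₀/(1 − f) ≈ 45.094/0.4516 ≈ 99.854 μg/mL.
One interval later, Cmin,ss = Cmax,ss·e^(−kτ) ≈ 99.854 × 0.5484 ≈ 54.760 μg/mL.

54.8 μg/mL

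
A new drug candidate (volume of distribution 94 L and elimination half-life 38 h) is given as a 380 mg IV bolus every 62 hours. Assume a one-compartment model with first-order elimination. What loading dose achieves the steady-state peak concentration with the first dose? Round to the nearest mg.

f = (1/2)^(62/38) ≈ 0.322735; accumulation ratio R = 1/(1−f) ≈ 1.47653.
Loading dose to hit Cmax,ss on first dose: D_load = D_maint·R ≈ 380 × 1.47653 ≈ 561.08 mg.

561 mg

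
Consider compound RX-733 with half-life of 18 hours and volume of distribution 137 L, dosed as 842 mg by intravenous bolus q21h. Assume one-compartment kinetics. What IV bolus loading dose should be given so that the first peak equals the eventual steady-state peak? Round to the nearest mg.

1518 mg

f = (1/2)^(21/18) ≈ 0.445449; accumulation ratio R = 1/(1−f) ≈ 1.80326.
Loading dose to hit Cmax,ss on first dose: D_load = D_maint·R ≈ 842 × 1.80326 ≈ 1518.34 mg.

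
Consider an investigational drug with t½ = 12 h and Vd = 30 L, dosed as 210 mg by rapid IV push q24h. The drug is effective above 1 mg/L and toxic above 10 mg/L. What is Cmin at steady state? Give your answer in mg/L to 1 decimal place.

2.3 mg/L

The dosing interval is 2 half-lives, so f = 2^(−2) = 0.25.
At steady state, R = 1/(1 − 0.25) = 4/3.
Single-dose peak C₀ = D/Vd = 210/30 = 7 mg/L.
Steady-state peak Cmax,ss = C₀·R = 7 × 4/3 ≈ 9.333 mg/L.
Steady-state trough Cmin,ss = Cmax,ss·f ≈ 9.333 × 0.25 ≈ 2.333 mg/L.
Trough 2.3 mg/L vs MEC 1 mg/L: adequate.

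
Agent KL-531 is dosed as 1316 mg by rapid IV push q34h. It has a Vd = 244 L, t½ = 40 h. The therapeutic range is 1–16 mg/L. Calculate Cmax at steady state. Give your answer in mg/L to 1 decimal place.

12.1 mg/L

Over one 34-h interval, 34/40 ≈ 0.85 half-lives elapse, leaving f ≈ 0.5548 of each dose.
Accumulation ratio R = 1/(1 − f) ≈ 1/0.4452 ≈ 2.2462.
Each bolus raises the concentration by D/Vd = 1316/244 ≈ 5.393 mg/L.
Cmax,ss = C₀/(1 − f) ≈ 5.393/0.4452 ≈ 12.114 mg/L.
Peak 12.1 mg/L vs MTC 16 mg/L: below toxic threshold.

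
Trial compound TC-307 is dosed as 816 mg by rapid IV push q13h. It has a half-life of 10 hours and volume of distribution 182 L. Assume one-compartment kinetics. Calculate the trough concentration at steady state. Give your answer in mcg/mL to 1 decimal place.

τ/t½ = 13/10 ≈ 1.3, so fraction remaining f = (1/2)^(13/10) ≈ 0.4061.
Single-dose peak C₀ = D/Vd = 816/182 ≈ 4.484 mcg/mL.
Steady-state trough Cmin,ss = C₀·f/(1−f) ≈ 4.484 × 0.4061/0.5939 ≈ 3.066 mcg/mL.

3.1 mcg/mL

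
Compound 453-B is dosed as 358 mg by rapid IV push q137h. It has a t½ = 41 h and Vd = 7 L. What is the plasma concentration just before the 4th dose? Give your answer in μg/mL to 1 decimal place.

f = (1/2)^(τ/t½) = (1/2)^(137/41) ≈ 0.0987.
C₀ = D/Vd = 358/7 ≈ 51.143 μg/mL.
Before the 4th dose, 3 doses have been given. Superposition: Cmin = C₀·(f + f² + … + f^3).
≈ 51.143 × (0.0987 + 0.0097 + 0.0010) ≈ 51.143 × 0.1094 ≈ 5.595 μg/mL.

5.6 μg/mL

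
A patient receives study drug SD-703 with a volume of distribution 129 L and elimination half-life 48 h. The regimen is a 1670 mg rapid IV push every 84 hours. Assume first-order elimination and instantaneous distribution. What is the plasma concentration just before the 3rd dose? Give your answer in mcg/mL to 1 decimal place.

f = (1/2)^(τ/t½) = (1/2)^(84/48) ≈ 0.2973.
C₀ = D/Vd = 1670/129 ≈ 12.946 mcg/mL.
Before the 3rd dose, 2 doses have been given. Superposition: Cmin = C₀·(f + f²).
≈ 12.946 × (0.2973 + 0.0884) ≈ 12.946 × 0.3857 ≈ 4.993 mcg/mL.

5.0 mcg/mL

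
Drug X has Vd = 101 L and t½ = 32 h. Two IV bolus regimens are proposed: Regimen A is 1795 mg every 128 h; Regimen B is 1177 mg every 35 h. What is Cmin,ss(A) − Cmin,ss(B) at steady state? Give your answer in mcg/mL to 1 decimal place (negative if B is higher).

Regimen A: f = (1/2)^(128/32) ≈ 0.0625; Cmin,ss = (1795/101)·f/(1−f) ≈ 1.185 mcg/mL.
Regimen B: f = (1/2)^(35/32) ≈ 0.4685; Cmin,ss = (1177/101)·f/(1−f) ≈ 10.272 mcg/mL.
Difference ≈ 1.185 − 10.272 ≈ -9.087 mcg/mL.

-9.1 mcg/mL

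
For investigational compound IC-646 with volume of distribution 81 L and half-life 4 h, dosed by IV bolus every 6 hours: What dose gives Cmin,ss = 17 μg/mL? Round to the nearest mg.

τ/t½ = 6/4 ≈ 1.5, so f = (1/2)^(6/4) ≈ 0.353553.
Cmin,ss = (D/Vd)·f/(1−f), so D = Cmin,ss·Vd·(1−f)/f.
D = 17 × 81 × (1−f)/f ≈ 17 × 81 × 1.82843 ≈ 2517.75 mg.

2518 mg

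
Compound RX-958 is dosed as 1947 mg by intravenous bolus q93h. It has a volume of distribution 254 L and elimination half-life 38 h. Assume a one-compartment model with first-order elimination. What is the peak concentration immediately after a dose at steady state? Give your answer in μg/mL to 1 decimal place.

τ/t½ = 93/38 ≈ 2.4474, so fraction remaining f = (1/2)^(93/38) ≈ 0.1833.
At steady state, accumulation factor R = 1/(1 − e^(−kτ)) ≈ 1.2244.
Single-dose peak C₀ = D/Vd = 1947/254 ≈ 7.665 μg/mL.
Steady-state peak Cmax,ss = C₀·R ≈ 7.665 × 1.2244 ≈ 9.385 μg/mL.

9.4 μg/mL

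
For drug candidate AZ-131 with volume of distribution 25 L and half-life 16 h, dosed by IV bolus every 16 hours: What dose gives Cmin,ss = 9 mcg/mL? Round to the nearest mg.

225 mg

τ/t½ = 16/16 ≈ 1, so f = (1/2)^(16/16) ≈ 0.500000.
Cmin,ss = (D/Vd)·f/(1−f), so D = Cmin,ss·Vd·(1−f)/f.
D = 9 × 25 × (1−f)/f ≈ 9 × 25 × 1.00000 ≈ 225.00 mg.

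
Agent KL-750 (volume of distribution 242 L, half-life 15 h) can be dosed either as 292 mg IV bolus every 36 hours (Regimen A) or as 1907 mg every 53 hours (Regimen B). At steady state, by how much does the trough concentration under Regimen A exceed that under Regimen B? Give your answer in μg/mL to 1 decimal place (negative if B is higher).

-0.5 μg/mL

Regimen A: f = (1/2)^(36/15) ≈ 0.1895; Cmin,ss = (292/242)·f/(1−f) ≈ 0.282 μg/mL.
Regimen B: f = (1/2)^(53/15) ≈ 0.0864; Cmin,ss = (1907/242)·f/(1−f) ≈ 0.745 μg/mL.
Difference ≈ 0.282 − 0.745 ≈ -0.463 μg/mL.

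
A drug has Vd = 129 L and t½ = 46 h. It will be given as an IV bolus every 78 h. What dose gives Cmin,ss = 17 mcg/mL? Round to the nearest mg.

τ/t½ = 78/46 ≈ 1.6957, so f = (1/2)^(78/46) ≈ 0.308715.
Cmin,ss = (D/Vd)·f/(1−f), so D = Cmin,ss·Vd·(1−f)/f.
D = 17 × 129 × (1−f)/f ≈ 17 × 129 × 2.23923 ≈ 4910.63 mg.

4911 mg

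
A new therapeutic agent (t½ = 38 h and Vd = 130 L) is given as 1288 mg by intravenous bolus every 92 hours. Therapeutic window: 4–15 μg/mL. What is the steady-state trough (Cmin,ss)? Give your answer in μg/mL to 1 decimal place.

2.3 μg/mL

k = ln2/t½ = ln2/38 ≈ 0.018241 h⁻¹; fraction remaining f = e^(−kτ) = e^(−0.018241×92) ≈ 0.1867.
At steady state, accumulation factor R = 1/(1 − e^(−kτ)) ≈ 1.2296.
Each bolus raises the concentration by D/Vd = 1288/130 ≈ 9.908 μg/mL.
Steady-state peak Cmax,ss = C₀·R ≈ 9.908 × 1.2296 ≈ 12.183 μg/mL.
One interval later, Cmin,ss = Cmax,ss·e^(−kτ) ≈ 12.183 × 0.1867 ≈ 2.275 μg/mL.
Trough 2.3 μg/mL vs MEC 4 μg/mL: subtherapeutic.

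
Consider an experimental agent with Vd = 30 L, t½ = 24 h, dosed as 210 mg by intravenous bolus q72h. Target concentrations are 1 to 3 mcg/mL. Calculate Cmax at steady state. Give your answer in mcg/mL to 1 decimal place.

τ = 72 h = 3 half-lives, so f = (1/2)^3 = 0.125.
Accumulation ratio R = 1/(1 − f) = 1/0.875 = 8/7.
Single-dose peak C₀ = D/Vd = 210/30 = 7 mcg/mL.
Steady-state peak Cmax,ss = C₀·R = 7 × 8/7 ≈ 8.000 mcg/mL.
Peak 8.0 mcg/mL vs MTC 3 mcg/mL: exceeds toxic threshold.

8.0 mcg/mL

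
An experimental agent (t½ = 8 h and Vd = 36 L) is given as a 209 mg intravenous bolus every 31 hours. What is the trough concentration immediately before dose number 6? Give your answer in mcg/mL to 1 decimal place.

f = (1/2)^(τ/t½) = (1/2)^(31/8) ≈ 0.0682.
C₀ = D/Vd = 209/36 ≈ 5.806 mcg/mL.
Before the 6th dose, 5 doses have been given. Superposition: Cmin = C₀·(f + f² + … + f^5).
≈ 5.806 × (0.0682 + 0.0047 + 0.0003 + 0.0000 + 0.0000) ≈ 5.806 × 0.0732 ≈ 0.425 mcg/mL.

0.4 mcg/mL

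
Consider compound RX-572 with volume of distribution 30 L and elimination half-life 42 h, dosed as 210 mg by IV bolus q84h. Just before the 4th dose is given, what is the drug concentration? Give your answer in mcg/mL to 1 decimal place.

f = (1/2)^(τ/t½) = (1/2)^(84/42) ≈ 0.2500.
C₀ = D/Vd = 210/30 ≈ 7.000 mcg/mL.
Before the 4th dose, 3 doses have been given. Superposition: Cmin = C₀·(f + f² + … + f^3).
≈ 7.000 × (0.2500 + 0.0625 + 0.0156) ≈ 7.000 × 0.3281 ≈ 2.297 mcg/mL.

2.3 mcg/mL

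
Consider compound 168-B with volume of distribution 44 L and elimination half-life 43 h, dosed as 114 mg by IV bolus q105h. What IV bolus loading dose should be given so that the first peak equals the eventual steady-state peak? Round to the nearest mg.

f = (1/2)^(105/43) ≈ 0.184046; accumulation ratio R = 1/(1−f) ≈ 1.22556.
Loading dose to hit Cmax,ss on first dose: D_load = D_maint·R ≈ 114 × 1.22556 ≈ 139.71 mg.

140 mg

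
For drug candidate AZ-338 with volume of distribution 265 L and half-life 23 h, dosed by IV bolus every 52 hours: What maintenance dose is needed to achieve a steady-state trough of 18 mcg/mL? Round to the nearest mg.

τ/t½ = 52/23 ≈ 2.2609, so f = (1/2)^(52/23) ≈ 0.208646.
Cmin,ss = (D/Vd)·f/(1−f), so D = Cmin,ss·Vd·(1−f)/f.
D = 18 × 265 × (1−f)/f ≈ 18 × 265 × 3.79281 ≈ 18091.70 mg.

18092 mg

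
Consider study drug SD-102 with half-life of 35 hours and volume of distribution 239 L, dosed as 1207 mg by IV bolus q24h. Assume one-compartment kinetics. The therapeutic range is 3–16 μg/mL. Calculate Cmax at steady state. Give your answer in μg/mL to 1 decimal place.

Over one 24-h interval, 24/35 ≈ 0.68571 half-lives elapse, leaving f ≈ 0.6217 of each dose.
At steady state, accumulation factor R = 1/(1 − e^(−kτ)) ≈ 2.6434.
Single-dose peak C₀ = D/Vd = 1207/239 ≈ 5.050 μg/mL.
Cmax,ss = C₀/(1 − f) ≈ 5.050/0.3783 ≈ 13.349 μg/mL.
Peak 13.3 μg/mL vs MTC 16 μg/mL: below toxic threshold.

13.3 μg/mL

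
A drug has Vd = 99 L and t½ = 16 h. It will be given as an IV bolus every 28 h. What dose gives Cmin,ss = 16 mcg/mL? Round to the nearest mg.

3744 mg

τ/t½ = 28/16 ≈ 1.75, so f = (1/2)^(28/16) ≈ 0.297302.
Cmin,ss = (D/Vd)·f/(1−f), so D = Cmin,ss·Vd·(1−f)/f.
D = 16 × 99 × (1−f)/f ≈ 16 × 99 × 2.36358 ≈ 3743.91 mg.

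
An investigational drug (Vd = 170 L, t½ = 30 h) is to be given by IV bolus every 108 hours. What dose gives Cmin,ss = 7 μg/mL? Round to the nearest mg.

τ/t½ = 108/30 ≈ 3.6, so f = (1/2)^(108/30) ≈ 0.082469.
Cmin,ss = (D/Vd)·f/(1−f), so D = Cmin,ss·Vd·(1−f)/f.
D = 7 × 170 × (1−f)/f ≈ 7 × 170 × 11.12577 ≈ 13239.67 mg.

13240 mg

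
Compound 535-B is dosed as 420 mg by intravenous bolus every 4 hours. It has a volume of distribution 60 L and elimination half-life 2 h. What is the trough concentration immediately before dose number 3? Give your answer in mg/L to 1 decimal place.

f = (1/2)^(τ/t½) = (1/2)^(4/2) ≈ 0.2500.
C₀ = D/Vd = 420/60 ≈ 7.000 mg/L.
Before the 3rd dose, 2 doses have been given. Superposition: Cmin = C₀·(f + f²).
≈ 7.000 × (0.2500 + 0.0625) ≈ 7.000 × 0.3125 ≈ 2.188 mg/L.

2.2 mg/L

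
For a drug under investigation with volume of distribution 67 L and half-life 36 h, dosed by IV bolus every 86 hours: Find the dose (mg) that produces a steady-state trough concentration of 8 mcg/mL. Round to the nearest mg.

τ/t½ = 86/36 ≈ 2.3889, so f = (1/2)^(86/36) ≈ 0.190929.
Cmin,ss = (D/Vd)·f/(1−f), so D = Cmin,ss·Vd·(1−f)/f.
D = 8 × 67 × (1−f)/f ≈ 8 × 67 × 4.23755 ≈ 2271.33 mg.

2271 mg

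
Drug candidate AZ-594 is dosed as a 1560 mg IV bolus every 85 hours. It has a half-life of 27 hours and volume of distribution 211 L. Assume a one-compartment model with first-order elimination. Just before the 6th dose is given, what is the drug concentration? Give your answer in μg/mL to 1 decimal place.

0.9 μg/mL

f = (1/2)^(τ/t½) = (1/2)^(85/27) ≈ 0.1128.
C₀ = D/Vd = 1560/211 ≈ 7.393 μg/mL.
Before the 6th dose, 5 doses have been given. Superposition: Cmin = C₀·(f + f² + … + f^5).
≈ 7.393 × (0.1128 + 0.0127 + 0.0014 + 0.0002 + 0.0000) ≈ 7.393 × 0.1271 ≈ 0.940 μg/mL.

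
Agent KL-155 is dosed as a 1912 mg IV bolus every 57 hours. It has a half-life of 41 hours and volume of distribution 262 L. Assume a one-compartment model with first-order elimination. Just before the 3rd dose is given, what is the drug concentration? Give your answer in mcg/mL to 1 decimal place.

f = (1/2)^(τ/t½) = (1/2)^(57/41) ≈ 0.3815.
C₀ = D/Vd = 1912/262 ≈ 7.298 mcg/mL.
Before the 3rd dose, 2 doses have been given. Superposition: Cmin = C₀·(f + f²).
≈ 7.298 × (0.3815 + 0.1455) ≈ 7.298 × 0.5270 ≈ 3.846 mcg/mL.

3.8 mcg/mL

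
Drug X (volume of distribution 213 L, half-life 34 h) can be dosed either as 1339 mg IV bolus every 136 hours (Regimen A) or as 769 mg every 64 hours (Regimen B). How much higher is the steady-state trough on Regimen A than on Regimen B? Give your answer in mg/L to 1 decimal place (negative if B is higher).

Regimen A: f = (1/2)^(136/34) ≈ 0.0625; Cmin,ss = (1339/213)·f/(1−f) ≈ 0.419 mg/L.
Regimen B: f = (1/2)^(64/34) ≈ 0.2712; Cmin,ss = (769/213)·f/(1−f) ≈ 1.343 mg/L.
Difference ≈ 0.419 − 1.343 ≈ -0.924 mg/L.

-0.9 mg/L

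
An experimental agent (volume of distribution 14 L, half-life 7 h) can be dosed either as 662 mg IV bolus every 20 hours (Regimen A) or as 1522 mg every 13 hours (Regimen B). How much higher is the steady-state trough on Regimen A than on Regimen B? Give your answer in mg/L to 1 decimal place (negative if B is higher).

-33.9 mg/L

Regimen A: f = (1/2)^(20/7) ≈ 0.1380; Cmin,ss = (662/14)·f/(1−f) ≈ 7.570 mg/L.
Regimen B: f = (1/2)^(13/7) ≈ 0.2760; Cmin,ss = (1522/14)·f/(1−f) ≈ 41.444 mg/L.
Difference ≈ 7.570 − 41.444 ≈ -33.874 mg/L.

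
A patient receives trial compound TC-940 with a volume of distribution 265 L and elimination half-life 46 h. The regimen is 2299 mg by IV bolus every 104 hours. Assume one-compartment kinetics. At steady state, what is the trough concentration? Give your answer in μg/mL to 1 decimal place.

2.3 μg/mL

τ/t½ = 104/46 ≈ 2.2609, so fraction remaining f = (1/2)^(104/46) ≈ 0.2086.
At steady state, accumulation factor R = 1/(1 − e^(−kτ)) ≈ 1.2636.
Each bolus raises the concentration by D/Vd = 2299/265 ≈ 8.675 μg/mL.
Steady-state peak Cmax,ss = C₀·R ≈ 8.675 × 1.2636 ≈ 10.962 μg/mL.
One interval later, Cmin,ss = Cmax,ss·e^(−kτ) ≈ 10.962 × 0.2086 ≈ 2.287 μg/mL.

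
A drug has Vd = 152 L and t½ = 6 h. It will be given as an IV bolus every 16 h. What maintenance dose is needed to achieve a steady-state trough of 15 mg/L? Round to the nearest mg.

τ/t½ = 16/6 ≈ 2.6667, so f = (1/2)^(16/6) ≈ 0.157490.
Cmin,ss = (D/Vd)·f/(1−f), so D = Cmin,ss·Vd·(1−f)/f.
D = 15 × 152 × (1−f)/f ≈ 15 × 152 × 5.34961 ≈ 12197.11 mg.

12197 mg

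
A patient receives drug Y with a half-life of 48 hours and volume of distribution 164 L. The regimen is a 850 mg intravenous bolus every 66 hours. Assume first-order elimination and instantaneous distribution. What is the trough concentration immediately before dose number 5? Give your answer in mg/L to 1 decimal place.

f = (1/2)^(τ/t½) = (1/2)^(66/48) ≈ 0.3856.
C₀ = D/Vd = 850/164 ≈ 5.183 mg/L.
Before the 5th dose, 4 doses have been given. Superposition: Cmin = C₀·(f + f² + … + f^4).
≈ 5.183 × (0.3856 + 0.1487 + 0.0573 + 0.0221) ≈ 5.183 × 0.6137 ≈ 3.181 mg/L.

3.2 mg/L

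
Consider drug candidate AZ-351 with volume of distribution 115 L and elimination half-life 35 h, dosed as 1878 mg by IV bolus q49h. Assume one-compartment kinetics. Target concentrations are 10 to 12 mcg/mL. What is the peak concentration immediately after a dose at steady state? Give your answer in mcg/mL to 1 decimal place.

26.3 mcg/mL

Over one 49-h interval, 49/35 ≈ 1.4 half-lives elapse, leaving f ≈ 0.3789 of each dose.
At steady state, accumulation factor R = 1/(1 − e^(−kτ)) ≈ 1.6100.
Each bolus raises the concentration by D/Vd = 1878/115 ≈ 16.330 mcg/mL.
Steady-state peak Cmax,ss = C₀·R ≈ 16.330 × 1.6100 ≈ 26.291 mcg/mL.
Peak 26.3 mcg/mL vs MTC 12 mcg/mL: exceeds toxic threshold.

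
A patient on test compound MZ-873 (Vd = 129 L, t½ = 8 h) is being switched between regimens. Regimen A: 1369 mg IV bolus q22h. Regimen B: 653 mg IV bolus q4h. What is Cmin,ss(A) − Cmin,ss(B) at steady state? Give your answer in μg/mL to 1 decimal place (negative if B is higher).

-10.4 μg/mL

Regimen A: f = (1/2)^(22/8) ≈ 0.1487; Cmin,ss = (1369/129)·f/(1−f) ≈ 1.854 μg/mL.
Regimen B: f = (1/2)^(4/8) ≈ 0.7071; Cmin,ss = (653/129)·f/(1−f) ≈ 12.220 μg/mL.
Difference ≈ 1.854 − 12.220 ≈ -10.366 μg/mL.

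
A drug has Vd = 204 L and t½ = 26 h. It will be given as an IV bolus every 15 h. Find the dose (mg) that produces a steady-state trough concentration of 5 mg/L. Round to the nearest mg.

τ/t½ = 15/26 ≈ 0.57692, so f = (1/2)^(15/26) ≈ 0.670392.
Cmin,ss = (D/Vd)·f/(1−f), so D = Cmin,ss·Vd·(1−f)/f.
D = 5 × 204 × (1−f)/f ≈ 5 × 204 × 0.49166 ≈ 501.49 mg.

501 mg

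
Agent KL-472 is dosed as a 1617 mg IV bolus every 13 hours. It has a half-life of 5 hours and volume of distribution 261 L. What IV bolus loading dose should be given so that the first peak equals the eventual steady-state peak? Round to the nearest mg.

f = (1/2)^(13/5) ≈ 0.164938; accumulation ratio R = 1/(1−f) ≈ 1.19752.
Loading dose to hit Cmax,ss on first dose: D_load = D_maint·R ≈ 1617 × 1.19752 ≈ 1936.39 mg.

1936 mg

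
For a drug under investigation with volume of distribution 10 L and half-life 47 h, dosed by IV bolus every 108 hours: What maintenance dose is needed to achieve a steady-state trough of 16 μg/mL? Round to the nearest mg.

627 mg

τ/t½ = 108/47 ≈ 2.2979, so f = (1/2)^(108/47) ≈ 0.203363.
Cmin,ss = (D/Vd)·f/(1−f), so D = Cmin,ss·Vd·(1−f)/f.
D = 16 × 10 × (1−f)/f ≈ 16 × 10 × 3.91732 ≈ 626.77 mg.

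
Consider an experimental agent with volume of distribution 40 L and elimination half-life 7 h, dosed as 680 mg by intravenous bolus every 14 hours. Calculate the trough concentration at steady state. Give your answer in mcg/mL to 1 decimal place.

5.7 mcg/mL

τ = 14 h = 2 half-lives, so f = (1/2)^2 = 0.25.
At steady state, R = 1/(1 − 0.25) = 4/3.
Single-dose peak C₀ = D/Vd = 680/40 = 17 mcg/mL.
Steady-state peak Cmax,ss = C₀·R = 17 × 4/3 ≈ 22.667 mcg/mL.
Steady-state trough Cmin,ss = Cmax,ss·f ≈ 22.667 × 0.25 ≈ 5.667 mcg/mL.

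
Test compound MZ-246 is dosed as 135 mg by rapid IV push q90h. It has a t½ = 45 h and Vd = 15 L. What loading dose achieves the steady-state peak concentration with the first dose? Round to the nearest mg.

f = (1/2)^(90/45) ≈ 0.250000; accumulation ratio R = 1/(1−f) ≈ 1.33333.
Loading dose to hit Cmax,ss on first dose: D_load = D_maint·R ≈ 135 × 1.33333 ≈ 180.00 mg.

180 mg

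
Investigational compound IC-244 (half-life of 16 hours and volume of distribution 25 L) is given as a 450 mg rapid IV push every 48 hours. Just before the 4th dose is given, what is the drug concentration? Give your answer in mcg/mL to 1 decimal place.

2.6 mcg/mL

f = (1/2)^(τ/t½) = (1/2)^(48/16) ≈ 0.1250.
C₀ = D/Vd = 450/25 ≈ 18.000 mcg/mL.
Before the 4th dose, 3 doses have been given. Superposition: Cmin = C₀·(f + f² + … + f^3).
≈ 18.000 × (0.1250 + 0.0156 + 0.0020) ≈ 18.000 × 0.1426 ≈ 2.567 mcg/mL.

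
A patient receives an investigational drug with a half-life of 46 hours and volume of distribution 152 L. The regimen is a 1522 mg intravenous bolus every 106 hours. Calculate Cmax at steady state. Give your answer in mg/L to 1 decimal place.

12.6 mg/L

Over one 106-h interval, 106/46 ≈ 2.3043 half-lives elapse, leaving f ≈ 0.2025 of each dose.
Accumulation ratio R = 1/(1 − f) ≈ 1/0.7975 ≈ 1.2539.
Single-dose peak C₀ = D/Vd = 1522/152 ≈ 10.013 mg/L.
Cmax,ss = C₀/(1 − f) ≈ 10.013/0.7975 ≈ 12.555 mg/L.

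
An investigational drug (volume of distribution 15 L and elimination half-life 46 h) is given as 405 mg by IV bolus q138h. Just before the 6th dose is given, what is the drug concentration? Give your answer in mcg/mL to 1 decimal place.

f = (1/2)^(τ/t½) = (1/2)^(138/46) ≈ 0.1250.
C₀ = D/Vd = 405/15 ≈ 27.000 mcg/mL.
Before the 6th dose, 5 doses have been given. Superposition: Cmin = C₀·(f + f² + … + f^5).
≈ 27.000 × (0.1250 + 0.0156 + 0.0020 + 0.0002 + 0.0000) ≈ 27.000 × 0.1428 ≈ 3.856 mcg/mL.

3.9 mcg/mL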